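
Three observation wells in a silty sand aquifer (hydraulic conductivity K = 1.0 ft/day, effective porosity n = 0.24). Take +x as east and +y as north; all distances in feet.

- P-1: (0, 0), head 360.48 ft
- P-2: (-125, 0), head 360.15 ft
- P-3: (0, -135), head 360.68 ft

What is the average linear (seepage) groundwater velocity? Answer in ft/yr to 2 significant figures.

∂h/∂x = (360.15 − 360.48) / (-125 − 0) = +0.002640
∂h/∂y = (360.68 − 360.48) / (-135 − 0) = -0.001481
|∇h| = √(0.002640² + -0.001481²) = 0.003027
Seepage velocity v = K·i/n = 1.0 × 0.003027 / 0.24 = 0.01261 ft/day = 4.606 ft/yr.

4.6 ft/yr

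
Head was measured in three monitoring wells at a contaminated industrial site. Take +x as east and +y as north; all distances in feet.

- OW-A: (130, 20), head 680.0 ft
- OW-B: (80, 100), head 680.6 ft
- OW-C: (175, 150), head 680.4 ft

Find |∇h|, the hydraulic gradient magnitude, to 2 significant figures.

Three-point gradient (reference OW-A): Δ to OW-B = (-50, 80, +0.6), Δ to OW-C = (45, 130, +0.4).
∂h/∂x = -0.004554, ∂h/∂y = +0.004653 (det = -10100).
|∇h| = √(-0.004554² + 0.004653²) = 0.006511

0.0065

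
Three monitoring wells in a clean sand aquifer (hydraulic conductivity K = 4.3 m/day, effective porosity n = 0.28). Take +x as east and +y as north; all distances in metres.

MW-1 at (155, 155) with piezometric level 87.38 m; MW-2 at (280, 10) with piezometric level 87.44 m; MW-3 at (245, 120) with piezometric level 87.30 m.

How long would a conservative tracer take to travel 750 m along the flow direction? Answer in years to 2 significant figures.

56 years

Taking MW-1 as reference: MW-2−MW-1 = (125, -145, +0.06); MW-3−MW-1 = (90, -35, -0.08).
Determinant of the coordinate differences = 125·(-35) − 90·(-145) = 8675.
∂h/∂x = [(+0.06)·(-35) − (-0.08)·(-145)] / 8675 = -0.001579
∂h/∂y = [125·(-0.08) − 90·(+0.06)] / 8675 = -0.001775
|∇h| = √(-0.001579² + -0.001775²) = 0.002376
Seepage velocity v = K·i/n = 4.3 × 0.002376 / 0.28 = 0.03649 m/day.
t = 750 / 0.03649 = 2.055e+04 days = 56.3 years.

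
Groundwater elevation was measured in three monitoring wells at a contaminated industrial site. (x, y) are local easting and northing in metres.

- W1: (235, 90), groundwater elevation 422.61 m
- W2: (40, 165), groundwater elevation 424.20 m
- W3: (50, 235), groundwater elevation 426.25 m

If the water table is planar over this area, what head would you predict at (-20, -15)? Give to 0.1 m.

Three-point gradient (reference W1): Δ to W2 = (-195, 75, +1.59), Δ to W3 = (-185, 145, +3.64).
∂h/∂x = +0.002948, ∂h/∂y = +0.02886 (det = -14400).
h(-20, -15) = 422.61 + (+0.002948)·(-255) + (+0.02886)·(-105) = 422.61 -0.752 -3.031 = 418.827 m.

418.8 m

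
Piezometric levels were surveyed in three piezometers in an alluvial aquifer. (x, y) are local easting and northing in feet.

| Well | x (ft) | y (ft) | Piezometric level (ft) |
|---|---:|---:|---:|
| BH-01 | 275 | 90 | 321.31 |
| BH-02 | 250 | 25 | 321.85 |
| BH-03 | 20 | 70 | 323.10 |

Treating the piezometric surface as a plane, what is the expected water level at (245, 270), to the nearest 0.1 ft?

Taking BH-01 as reference: BH-02−BH-01 = (-25, -65, +0.54); BH-03−BH-01 = (-255, -20, +1.79).
Determinant of the coordinate differences = (-25)·(-20) − (-255)·(-65) = -16075.
∂h/∂x = [(+0.54)·(-20) − (+1.79)·(-65)] / -16075 = -0.006566
∂h/∂y = [(-25)·(+1.79) − (-255)·(+0.54)] / -16075 = -0.005782
h(245, 270) = 321.31 + (-0.006566)·(-30) + (-0.005782)·(180) = 321.31 +0.197 -1.041 = 320.466 ft.

320.5 ft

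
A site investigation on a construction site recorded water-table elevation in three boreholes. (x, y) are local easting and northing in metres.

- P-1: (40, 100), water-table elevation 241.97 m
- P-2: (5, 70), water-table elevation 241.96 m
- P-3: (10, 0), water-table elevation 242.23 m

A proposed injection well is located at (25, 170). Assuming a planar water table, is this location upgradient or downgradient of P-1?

downgradient

Differences from P-1: to P-2 (Δx, Δy, Δh) = (-35, -30, -0.01); to P-3 = (-30, -100, +0.26).
Determinant of the coordinate differences = (-35)·(-100) − (-30)·(-30) = 2600.
∂h/∂x = [(-0.01)·(-100) − (+0.26)·(-30)] / 2600 = +0.003385
∂h/∂y = [(-35)·(+0.26) − (-30)·(-0.01)] / 2600 = -0.003615
Head at (25, 170) = 241.97 + (+0.003385)·(-15) + (-0.003615)·(70) = 241.67 m.
That is lower than the 241.97 m at P-1, so the point is downgradient.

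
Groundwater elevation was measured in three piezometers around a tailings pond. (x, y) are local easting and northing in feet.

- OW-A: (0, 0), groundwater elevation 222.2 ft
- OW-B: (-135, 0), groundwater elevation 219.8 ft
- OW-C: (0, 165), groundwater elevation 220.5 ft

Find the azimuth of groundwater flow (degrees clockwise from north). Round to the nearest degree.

300°

∂h/∂x = (219.8 − 222.2) / (-135 − 0) = +0.01778
∂h/∂y = (220.5 − 222.2) / (165 − 0) = -0.01030
Flow direction (−∇h) has components (-0.01778 E, +0.01030 N).
Azimuth = atan2(E, N) = atan2(-0.01778, +0.01030) = 300.1° ≈ 300°.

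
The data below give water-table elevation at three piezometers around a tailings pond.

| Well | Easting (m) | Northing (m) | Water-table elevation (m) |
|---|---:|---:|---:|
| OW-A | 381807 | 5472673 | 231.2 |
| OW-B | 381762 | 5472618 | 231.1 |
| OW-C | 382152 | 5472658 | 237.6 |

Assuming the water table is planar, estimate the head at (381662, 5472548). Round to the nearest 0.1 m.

230.2 m

Three-point gradient (reference OW-A): Δ to OW-B = (-45, -55, -0.1), Δ to OW-C = (345, -15, +6.4).
∂h/∂x = +0.01799, ∂h/∂y = -0.01290 (det = 19650).
h(381662, 5472548) = 231.2 + (+0.01799)·(-145) + (-0.01290)·(-125) = 231.2 -2.609 +1.613 = 230.204 m.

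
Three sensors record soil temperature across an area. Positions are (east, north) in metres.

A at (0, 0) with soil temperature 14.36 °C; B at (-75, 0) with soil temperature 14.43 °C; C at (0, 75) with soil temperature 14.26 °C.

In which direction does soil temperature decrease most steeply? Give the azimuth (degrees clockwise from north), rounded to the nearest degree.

∂T/∂x = (14.43 − 14.36) / (-75 − 0) = -0.0009333
∂T/∂y = (14.26 − 14.36) / (75 − 0) = -0.001333
Steepest decrease is along −∇f: components (+0.0009333 E, +0.001333 N).
Azimuth = atan2(+0.0009333, +0.001333) = 35.0° ≈ 035°.

035°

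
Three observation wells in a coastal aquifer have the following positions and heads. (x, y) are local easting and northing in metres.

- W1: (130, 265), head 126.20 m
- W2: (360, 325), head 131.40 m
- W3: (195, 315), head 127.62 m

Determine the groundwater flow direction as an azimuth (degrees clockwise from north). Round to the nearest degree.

274°

With h = a·x + b·y + c and W1 as origin, the differences give:
  230·a + 60·b = +5.20
  65·a + 50·b = +1.42
Eliminate b (×50 and ×60, subtract): 7600·a = 174.800 → a = ∂h/∂x = +0.02300
Back-substitute: b = ∂h/∂y = -0.001500.
Flow direction (−∇h) has components (-0.02300 E, +0.001500 N).
Azimuth = atan2(E, N) = atan2(-0.02300, +0.001500) = 273.7° ≈ 274°.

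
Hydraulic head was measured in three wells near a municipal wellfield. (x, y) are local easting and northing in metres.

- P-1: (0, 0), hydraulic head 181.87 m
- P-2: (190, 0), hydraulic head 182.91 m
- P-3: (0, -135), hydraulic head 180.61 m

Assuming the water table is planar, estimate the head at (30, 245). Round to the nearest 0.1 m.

∂h/∂x = (182.91 − 181.87) / (190 − 0) = +0.005474
∂h/∂y = (180.61 − 181.87) / (-135 − 0) = +0.009333
h(30, 245) = 181.87 + (+0.005474)·(30) + (+0.009333)·(245) = 181.87 +0.164 +2.287 = 184.321 m.

184.3 m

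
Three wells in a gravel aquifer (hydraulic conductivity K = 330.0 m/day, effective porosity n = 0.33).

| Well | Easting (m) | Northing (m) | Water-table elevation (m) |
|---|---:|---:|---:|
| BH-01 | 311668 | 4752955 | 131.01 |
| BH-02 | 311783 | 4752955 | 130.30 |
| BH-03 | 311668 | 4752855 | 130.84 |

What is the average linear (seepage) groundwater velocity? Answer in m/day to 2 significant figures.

6.4 m/day

∂h/∂x = (130.30 − 131.01) / (311783 − 311668) = -0.006174
∂h/∂y = (130.84 − 131.01) / (4752855 − 4752955) = +0.001700
|∇h| = √(-0.006174² + 0.001700²) = 0.006404
Seepage velocity v = K·i/n = 330.0 × 0.006404 / 0.33 = 6.404 m/day.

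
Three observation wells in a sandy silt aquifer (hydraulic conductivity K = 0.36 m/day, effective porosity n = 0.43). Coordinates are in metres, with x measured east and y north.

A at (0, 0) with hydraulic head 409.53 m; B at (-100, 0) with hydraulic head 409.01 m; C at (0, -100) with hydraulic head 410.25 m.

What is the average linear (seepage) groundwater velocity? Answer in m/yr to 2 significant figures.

2.7 m/yr

∂h/∂x = (409.01 − 409.53) / (-100 − 0) = +0.005200
∂h/∂y = (410.25 − 409.53) / (-100 − 0) = -0.007200
|∇h| = √(0.005200² + -0.007200²) = 0.008881
Seepage velocity v = K·i/n = 0.36 × 0.008881 / 0.43 = 0.007435 m/day = 2.716 m/yr.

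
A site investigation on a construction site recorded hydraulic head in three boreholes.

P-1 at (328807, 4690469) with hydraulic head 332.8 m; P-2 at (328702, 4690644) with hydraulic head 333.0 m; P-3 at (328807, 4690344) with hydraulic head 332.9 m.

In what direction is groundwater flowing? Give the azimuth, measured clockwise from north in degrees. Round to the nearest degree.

Taking P-1 as reference: P-2−P-1 = (-105, 175, +0.2); P-3−P-1 = (0, -125, +0.1).
Determinant of the coordinate differences = (-105)·(-125) − 0·175 = 13125.
∂h/∂x = [(+0.2)·(-125) − (+0.1)·175] / 13125 = -0.003238
∂h/∂y = [(-105)·(+0.1) − 0·(+0.2)] / 13125 = -0.0008000
Flow direction (−∇h) has components (+0.003238 E, +0.0008000 N).
Azimuth = atan2(E, N) = atan2(+0.003238, +0.0008000) = 76.1° ≈ 076°.

076°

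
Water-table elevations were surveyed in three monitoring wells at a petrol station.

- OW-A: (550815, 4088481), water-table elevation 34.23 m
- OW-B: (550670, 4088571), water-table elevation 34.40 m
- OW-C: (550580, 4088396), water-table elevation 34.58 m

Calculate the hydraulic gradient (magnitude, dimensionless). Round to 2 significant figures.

0.0014

Three-point gradient (reference OW-A): Δ to OW-B = (-145, 90, +0.17), Δ to OW-C = (-235, -85, +0.35).
∂h/∂x = -0.001373, ∂h/∂y = -0.0003226 (det = 33475).
|∇h| = √(-0.001373² + -0.0003226²) = 0.00141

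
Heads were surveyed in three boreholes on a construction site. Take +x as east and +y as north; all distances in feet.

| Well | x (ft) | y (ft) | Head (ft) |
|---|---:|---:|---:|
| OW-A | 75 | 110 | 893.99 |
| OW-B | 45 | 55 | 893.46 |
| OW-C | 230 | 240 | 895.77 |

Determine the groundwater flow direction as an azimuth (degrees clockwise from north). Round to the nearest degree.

Differences from OW-A: to OW-B (Δx, Δy, Δh) = (-30, -55, -0.53); to OW-C = (155, 130, +1.78).
Determinant of the coordinate differences = (-30)·130 − 155·(-55) = 4625.
∂h/∂x = [(-0.53)·130 − (+1.78)·(-55)] / 4625 = +0.006270
∂h/∂y = [(-30)·(+1.78) − 155·(-0.53)] / 4625 = +0.006216
Flow direction (−∇h) has components (-0.006270 E, -0.006216 N).
Azimuth = atan2(E, N) = atan2(-0.006270, -0.006216) = 225.2° ≈ 225°.

225°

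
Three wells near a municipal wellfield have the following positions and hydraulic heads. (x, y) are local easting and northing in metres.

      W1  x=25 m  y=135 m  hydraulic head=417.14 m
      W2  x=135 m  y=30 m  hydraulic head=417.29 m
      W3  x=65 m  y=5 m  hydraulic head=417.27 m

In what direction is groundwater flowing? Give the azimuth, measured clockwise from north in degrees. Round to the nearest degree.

Differences from W1: to W2 (Δx, Δy, Δh) = (110, -105, +0.15); to W3 = (40, -130, +0.13).
Determinant of the coordinate differences = 110·(-130) − 40·(-105) = -10100.
∂h/∂x = [(+0.15)·(-130) − (+0.13)·(-105)] / -10100 = +0.0005792
∂h/∂y = [110·(+0.13) − 40·(+0.15)] / -10100 = -0.0008218
Flow direction (−∇h) has components (-0.0005792 E, +0.0008218 N).
Azimuth = atan2(E, N) = atan2(-0.0005792, +0.0008218) = 324.8° ≈ 325°.

325°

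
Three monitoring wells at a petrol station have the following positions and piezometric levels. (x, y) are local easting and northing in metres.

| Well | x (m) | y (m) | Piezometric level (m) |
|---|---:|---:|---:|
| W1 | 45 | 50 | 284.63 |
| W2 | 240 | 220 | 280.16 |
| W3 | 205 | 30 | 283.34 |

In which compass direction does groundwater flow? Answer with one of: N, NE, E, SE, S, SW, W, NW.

NE

With h = a·x + b·y + c and W1 as origin, the differences give:
  195·a + 170·b = -4.47
  160·a + (-20)·b = -1.29
Eliminate b (×(-20) and ×170, subtract): -31100·a = 308.700 → a = ∂h/∂x = -0.009926
Back-substitute: b = ∂h/∂y = -0.01491.
Flow = −∇h = (+0.009926 east, +0.01491 north), which points northeast.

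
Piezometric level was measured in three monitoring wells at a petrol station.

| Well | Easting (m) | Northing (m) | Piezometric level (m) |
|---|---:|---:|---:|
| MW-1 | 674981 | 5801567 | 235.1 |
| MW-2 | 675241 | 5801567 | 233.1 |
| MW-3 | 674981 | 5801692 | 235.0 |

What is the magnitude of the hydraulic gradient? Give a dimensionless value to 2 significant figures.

∂h/∂x = (233.1 − 235.1) / (675241 − 674981) = -0.007692
∂h/∂y = (235.0 − 235.1) / (5801692 − 5801567) = -0.0008000
|∇h| = √(-0.007692² + -0.0008000²) = 0.007733

0.0077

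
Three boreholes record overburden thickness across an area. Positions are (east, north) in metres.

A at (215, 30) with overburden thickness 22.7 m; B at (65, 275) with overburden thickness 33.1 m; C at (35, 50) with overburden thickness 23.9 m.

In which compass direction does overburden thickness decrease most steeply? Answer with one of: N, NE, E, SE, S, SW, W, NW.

Three-point gradient (reference A): Δ to B = (-150, 245, +10.4), Δ to C = (-180, 20, +1.2).
∂d/∂x = -0.002092, ∂d/∂y = +0.04117 (det = 41100).
Steepest decrease is along −∇f = (+0.002092 E, -0.04117 N) → south.

S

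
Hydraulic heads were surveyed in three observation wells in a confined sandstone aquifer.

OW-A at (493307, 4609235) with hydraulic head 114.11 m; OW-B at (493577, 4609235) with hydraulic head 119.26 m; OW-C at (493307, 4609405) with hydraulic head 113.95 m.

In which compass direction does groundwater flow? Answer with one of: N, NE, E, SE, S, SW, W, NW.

∂h/∂x = (119.26 − 114.11) / (493577 − 493307) = +0.01907
∂h/∂y = (113.95 − 114.11) / (4609405 − 4609235) = -0.0009412
Flow = −∇h = (-0.01907 east, +0.0009412 north), which points west.

W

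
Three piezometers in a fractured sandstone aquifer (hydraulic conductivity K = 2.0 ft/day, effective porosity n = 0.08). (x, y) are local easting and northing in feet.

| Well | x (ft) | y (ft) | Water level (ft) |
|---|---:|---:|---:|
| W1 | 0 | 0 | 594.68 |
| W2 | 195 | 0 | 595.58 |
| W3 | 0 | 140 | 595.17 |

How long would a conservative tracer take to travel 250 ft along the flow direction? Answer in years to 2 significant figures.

∂h/∂x = (595.58 − 594.68) / (195 − 0) = +0.004615
∂h/∂y = (595.17 − 594.68) / (140 − 0) = +0.003500
|∇h| = √(0.004615² + 0.003500²) = 0.005792
Seepage velocity v = K·i/n = 2.0 × 0.005792 / 0.08 = 0.1448 ft/day.
t = 250 / 0.1448 = 1727 days = 4.73 years.

4.7 years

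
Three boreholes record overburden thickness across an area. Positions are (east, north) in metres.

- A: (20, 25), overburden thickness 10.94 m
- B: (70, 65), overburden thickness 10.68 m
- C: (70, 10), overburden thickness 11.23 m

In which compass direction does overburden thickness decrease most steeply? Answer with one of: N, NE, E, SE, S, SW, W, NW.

With d = a·x + b·y + c and A as origin, the differences give:
  50·a + 40·b = -0.26
  50·a + (-15)·b = +0.29
Eliminate b (×(-15) and ×40, subtract): -2750·a = -7.700 → a = ∂d/∂x = +0.002800
Back-substitute: b = ∂d/∂y = -0.01000.
Steepest decrease is along −∇f = (-0.002800 E, +0.01000 N) → north.

N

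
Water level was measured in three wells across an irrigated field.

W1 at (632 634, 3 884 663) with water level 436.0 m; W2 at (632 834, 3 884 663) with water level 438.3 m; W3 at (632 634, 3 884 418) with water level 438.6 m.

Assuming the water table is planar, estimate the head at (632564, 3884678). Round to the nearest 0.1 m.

435.0 m

∂h/∂x = (438.3 − 436.0) / (632834 − 632634) = +0.01150
∂h/∂y = (438.6 − 436.0) / (3884418 − 3884663) = -0.01061
h(632564, 3884678) = 436.0 + (+0.01150)·(-70) + (-0.01061)·(15) = 436.0 -0.805 -0.159 = 435.036 m.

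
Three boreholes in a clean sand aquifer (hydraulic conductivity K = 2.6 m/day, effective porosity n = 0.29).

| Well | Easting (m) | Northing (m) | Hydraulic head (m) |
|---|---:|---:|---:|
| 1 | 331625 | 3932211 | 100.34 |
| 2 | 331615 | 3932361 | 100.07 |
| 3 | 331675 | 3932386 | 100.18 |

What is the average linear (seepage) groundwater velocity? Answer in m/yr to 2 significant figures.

9.8 m/yr

With h = a·x + b·y + c and 1 as origin, the differences give:
  (-10)·a + 150·b = -0.27
  50·a + 175·b = -0.16
Eliminate b (×175 and ×150, subtract): -9250·a = -23.250 → a = ∂h/∂x = +0.002514
Back-substitute: b = ∂h/∂y = -0.001632.
|∇h| = √(0.002514² + -0.001632²) = 0.002997
Seepage velocity v = K·i/n = 2.6 × 0.002997 / 0.29 = 0.02687 m/day = 9.814 m/yr.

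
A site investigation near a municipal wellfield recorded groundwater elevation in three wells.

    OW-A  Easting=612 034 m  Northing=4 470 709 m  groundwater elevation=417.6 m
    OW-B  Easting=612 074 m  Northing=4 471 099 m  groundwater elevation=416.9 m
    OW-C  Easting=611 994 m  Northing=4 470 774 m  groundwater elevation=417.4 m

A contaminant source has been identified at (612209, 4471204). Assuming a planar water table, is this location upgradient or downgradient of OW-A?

downgradient

Three-point gradient (reference OW-A): Δ to OW-B = (40, 390, -0.7), Δ to OW-C = (-40, 65, -0.2).
∂h/∂x = +0.001786, ∂h/∂y = -0.001978 (det = 18200).
Head at (612209, 4471204) = 417.6 + (+0.001786)·(175) + (-0.001978)·(495) = 416.93 m.
That is lower than the 417.6 m at OW-A, so the point is downgradient.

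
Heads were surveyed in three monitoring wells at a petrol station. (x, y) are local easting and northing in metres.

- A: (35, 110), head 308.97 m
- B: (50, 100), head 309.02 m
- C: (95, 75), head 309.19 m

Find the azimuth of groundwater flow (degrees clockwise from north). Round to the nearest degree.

236°

Three-point gradient (reference A): Δ to B = (15, -10, +0.05), Δ to C = (60, -35, +0.22).
∂h/∂x = +0.006000, ∂h/∂y = +0.004000 (det = 75).
Flow direction (−∇h) has components (-0.006000 E, -0.004000 N).
Azimuth = atan2(E, N) = atan2(-0.006000, -0.004000) = 236.3° ≈ 236°.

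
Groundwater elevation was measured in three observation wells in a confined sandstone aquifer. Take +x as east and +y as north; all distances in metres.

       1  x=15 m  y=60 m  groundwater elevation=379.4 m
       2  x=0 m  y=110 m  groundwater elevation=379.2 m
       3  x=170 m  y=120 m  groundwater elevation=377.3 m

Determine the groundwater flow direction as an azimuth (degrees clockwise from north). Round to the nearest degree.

056°

Differences from 1: to 2 (Δx, Δy, Δh) = (-15, 50, -0.2); to 3 = (155, 60, -2.1).
Determinant of the coordinate differences = (-15)·60 − 155·50 = -8650.
∂h/∂x = [(-0.2)·60 − (-2.1)·50] / -8650 = -0.01075
∂h/∂y = [(-15)·(-2.1) − 155·(-0.2)] / -8650 = -0.007225
Flow direction (−∇h) has components (+0.01075 E, +0.007225 N).
Azimuth = atan2(E, N) = atan2(+0.01075, +0.007225) = 56.1° ≈ 056°.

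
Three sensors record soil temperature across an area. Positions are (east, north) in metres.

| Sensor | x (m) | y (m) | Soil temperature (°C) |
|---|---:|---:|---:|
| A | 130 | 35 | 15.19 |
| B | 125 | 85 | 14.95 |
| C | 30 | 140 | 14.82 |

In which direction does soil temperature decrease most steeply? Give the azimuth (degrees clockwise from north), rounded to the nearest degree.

Three-point gradient (reference A): Δ to B = (-5, 50, -0.24), Δ to C = (-100, 105, -0.37).
∂T/∂x = -0.001497, ∂T/∂y = -0.004950 (det = 4475).
Steepest decrease is along −∇f: components (+0.001497 E, +0.004950 N).
Azimuth = atan2(+0.001497, +0.004950) = 16.8° ≈ 017°.

017°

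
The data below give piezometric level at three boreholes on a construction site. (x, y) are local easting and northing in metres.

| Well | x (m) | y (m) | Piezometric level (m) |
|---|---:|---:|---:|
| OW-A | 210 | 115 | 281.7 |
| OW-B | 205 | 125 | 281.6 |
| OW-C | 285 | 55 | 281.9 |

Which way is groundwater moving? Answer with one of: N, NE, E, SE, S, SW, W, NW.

NE

Taking OW-A as reference: OW-B−OW-A = (-5, 10, -0.1); OW-C−OW-A = (75, -60, +0.2).
Solve a·Δx + b·Δy = Δh: det = (-5)·(-60) − 75·10 = -450.
∂h/∂x = [(-0.1)·(-60) − (+0.2)·10] / -450 = -0.008889
∂h/∂y = [(-5)·(+0.2) − 75·(-0.1)] / -450 = -0.01444
Flow = −∇h = (+0.008889 east, +0.01444 north), which points northeast.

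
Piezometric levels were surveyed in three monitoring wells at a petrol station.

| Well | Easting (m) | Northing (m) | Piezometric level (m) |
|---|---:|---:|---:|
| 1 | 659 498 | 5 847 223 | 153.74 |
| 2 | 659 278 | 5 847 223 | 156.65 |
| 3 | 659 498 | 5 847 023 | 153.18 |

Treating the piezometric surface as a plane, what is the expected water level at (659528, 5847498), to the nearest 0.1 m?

∂h/∂x = (156.65 − 153.74) / (659278 − 659498) = -0.01323
∂h/∂y = (153.18 − 153.74) / (5847023 − 5847223) = +0.002800
h(659528, 5847498) = 153.74 + (-0.01323)·(30) + (+0.002800)·(275) = 153.74 -0.397 +0.770 = 154.113 m.

154.1 m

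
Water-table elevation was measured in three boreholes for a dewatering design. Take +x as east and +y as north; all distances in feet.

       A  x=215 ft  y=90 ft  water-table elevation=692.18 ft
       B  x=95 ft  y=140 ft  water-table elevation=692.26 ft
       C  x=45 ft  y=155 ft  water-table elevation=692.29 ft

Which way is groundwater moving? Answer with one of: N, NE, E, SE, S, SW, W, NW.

Three-point gradient (reference A): Δ to B = (-120, 50, +0.08), Δ to C = (-170, 65, +0.11).
∂h/∂x = -0.0004286, ∂h/∂y = +0.0005714 (det = 700).
Flow = −∇h = (+0.0004286 east, -0.0005714 north), which points southeast.

SE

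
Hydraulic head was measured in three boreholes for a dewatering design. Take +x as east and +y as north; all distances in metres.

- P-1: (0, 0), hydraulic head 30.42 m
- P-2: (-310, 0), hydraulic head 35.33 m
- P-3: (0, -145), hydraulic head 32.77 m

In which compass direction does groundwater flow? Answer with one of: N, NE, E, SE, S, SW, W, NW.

NE

∂h/∂x = (35.33 − 30.42) / (-310 − 0) = -0.01584
∂h/∂y = (32.77 − 30.42) / (-145 − 0) = -0.01621
Flow = −∇h = (+0.01584 east, +0.01621 north), which points northeast.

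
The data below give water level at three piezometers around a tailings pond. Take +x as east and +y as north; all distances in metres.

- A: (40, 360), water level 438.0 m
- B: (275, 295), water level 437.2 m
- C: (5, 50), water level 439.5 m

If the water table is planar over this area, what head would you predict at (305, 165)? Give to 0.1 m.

With h = a·x + b·y + c and A as origin, the differences give:
  235·a + (-65)·b = -0.8
  (-35)·a + (-310)·b = +1.5
Eliminate b (×(-310) and ×(-65), subtract): -75125·a = 345.50 → a = ∂h/∂x = -0.004599
Back-substitute: b = ∂h/∂y = -0.004319.
h(305, 165) = 438.0 + (-0.004599)·(265) + (-0.004319)·(-195) = 438.0 -1.219 +0.842 = 437.624 m.

437.6 m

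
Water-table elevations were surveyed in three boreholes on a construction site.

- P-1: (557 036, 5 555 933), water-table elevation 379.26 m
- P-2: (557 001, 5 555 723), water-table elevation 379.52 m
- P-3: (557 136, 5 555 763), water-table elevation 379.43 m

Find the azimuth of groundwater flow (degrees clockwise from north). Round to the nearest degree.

015°

Taking P-1 as reference: P-2−P-1 = (-35, -210, +0.26); P-3−P-1 = (100, -170, +0.17).
Determinant of the coordinate differences = (-35)·(-170) − 100·(-210) = 26950.
∂h/∂x = [(+0.26)·(-170) − (+0.17)·(-210)] / 26950 = -0.0003154
∂h/∂y = [(-35)·(+0.17) − 100·(+0.26)] / 26950 = -0.001186
Flow direction (−∇h) has components (+0.0003154 E, +0.001186 N).
Azimuth = atan2(E, N) = atan2(+0.0003154, +0.001186) = 14.9° ≈ 015°.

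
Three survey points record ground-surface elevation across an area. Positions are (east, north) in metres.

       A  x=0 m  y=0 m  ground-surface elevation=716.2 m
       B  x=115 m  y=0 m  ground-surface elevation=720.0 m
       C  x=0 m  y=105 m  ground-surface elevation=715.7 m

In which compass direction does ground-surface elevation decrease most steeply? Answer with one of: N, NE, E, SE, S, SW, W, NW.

∂z/∂x = (720.0 − 716.2) / (115 − 0) = +0.03304
∂z/∂y = (715.7 − 716.2) / (105 − 0) = -0.004762
Steepest decrease is along −∇f = (-0.03304 E, +0.004762 N) → west.

W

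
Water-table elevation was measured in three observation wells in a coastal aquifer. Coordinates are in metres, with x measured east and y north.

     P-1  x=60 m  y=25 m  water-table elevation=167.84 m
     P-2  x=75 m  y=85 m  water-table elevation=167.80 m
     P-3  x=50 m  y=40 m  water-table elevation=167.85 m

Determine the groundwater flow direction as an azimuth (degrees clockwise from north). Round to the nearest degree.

Three-point gradient (reference P-1): Δ to P-2 = (15, 60, -0.04), Δ to P-3 = (-10, 15, +0.01).
∂h/∂x = -0.001455, ∂h/∂y = -0.0003030 (det = 825).
Flow direction (−∇h) has components (+0.001455 E, +0.0003030 N).
Azimuth = atan2(E, N) = atan2(+0.001455, +0.0003030) = 78.2° ≈ 078°.

078°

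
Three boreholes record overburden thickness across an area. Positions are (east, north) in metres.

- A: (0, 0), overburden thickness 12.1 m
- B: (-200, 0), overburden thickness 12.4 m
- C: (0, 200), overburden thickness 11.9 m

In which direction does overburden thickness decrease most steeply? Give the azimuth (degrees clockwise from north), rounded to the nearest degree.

056°

∂d/∂x = (12.4 − 12.1) / (-200 − 0) = -0.001500
∂d/∂y = (11.9 − 12.1) / (200 − 0) = -0.0010000
Steepest decrease is along −∇f: components (+0.001500 E, +0.0010000 N).
Azimuth = atan2(+0.001500, +0.0010000) = 56.3° ≈ 056°.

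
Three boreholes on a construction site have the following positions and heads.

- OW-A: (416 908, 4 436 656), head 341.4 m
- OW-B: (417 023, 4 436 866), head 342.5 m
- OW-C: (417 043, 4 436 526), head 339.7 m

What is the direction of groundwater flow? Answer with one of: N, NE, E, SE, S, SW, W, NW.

Differences from OW-A: to OW-B (Δx, Δy, Δh) = (115, 210, +1.1); to OW-C = (135, -130, -1.7).
Solve a·Δx + b·Δy = Δh: det = 115·(-130) − 135·210 = -43300.
∂h/∂x = [(+1.1)·(-130) − (-1.7)·210] / -43300 = -0.004942
∂h/∂y = [115·(-1.7) − 135·(+1.1)] / -43300 = +0.007945
Flow = −∇h = (+0.004942 east, -0.007945 north), which points southeast.

SE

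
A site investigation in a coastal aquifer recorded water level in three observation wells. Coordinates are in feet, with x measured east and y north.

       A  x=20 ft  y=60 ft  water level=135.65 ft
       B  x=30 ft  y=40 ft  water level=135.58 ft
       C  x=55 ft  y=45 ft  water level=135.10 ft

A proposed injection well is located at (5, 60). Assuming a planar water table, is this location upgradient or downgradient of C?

upgradient

With h = a·x + b·y + c and A as origin, the differences give:
  10·a + (-20)·b = -0.07
  35·a + (-15)·b = -0.55
Eliminate b (×(-15) and ×(-20), subtract): 550·a = -9.950 → a = ∂h/∂x = -0.01809
Back-substitute: b = ∂h/∂y = -0.005545.
Head at (5, 60) = 135.65 + (-0.01809)·(-15) + (-0.005545)·(0) = 135.92 ft.
That is higher than the 135.10 ft at C, so the point is upgradient.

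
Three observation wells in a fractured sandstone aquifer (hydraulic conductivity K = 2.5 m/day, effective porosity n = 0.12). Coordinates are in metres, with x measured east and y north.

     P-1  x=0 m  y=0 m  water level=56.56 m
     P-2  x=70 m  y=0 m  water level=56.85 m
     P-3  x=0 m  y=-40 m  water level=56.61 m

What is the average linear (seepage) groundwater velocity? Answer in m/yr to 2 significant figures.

∂h/∂x = (56.85 − 56.56) / (70 − 0) = +0.004143
∂h/∂y = (56.61 − 56.56) / (-40 − 0) = -0.001250
|∇h| = √(0.004143² + -0.001250²) = 0.004327
Seepage velocity v = K·i/n = 2.5 × 0.004327 / 0.12 = 0.09015 m/day = 32.93 m/yr.

33 m/yr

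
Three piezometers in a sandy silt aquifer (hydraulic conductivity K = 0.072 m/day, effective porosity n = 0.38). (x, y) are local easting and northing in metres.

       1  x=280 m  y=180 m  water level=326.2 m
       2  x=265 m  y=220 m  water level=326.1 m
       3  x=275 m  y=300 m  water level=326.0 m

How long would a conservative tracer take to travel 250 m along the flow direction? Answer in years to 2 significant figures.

1200 years

Differences from 1: to 2 (Δx, Δy, Δh) = (-15, 40, -0.1); to 3 = (-5, 120, -0.2).
Solve a·Δx + b·Δy = Δh: det = (-15)·120 − (-5)·40 = -1600.
∂h/∂x = [(-0.1)·120 − (-0.2)·40] / -1600 = +0.002500
∂h/∂y = [(-15)·(-0.2) − (-5)·(-0.1)] / -1600 = -0.001563
|∇h| = √(0.002500² + -0.001563²) = 0.002948
Seepage velocity v = K·i/n = 0.072 × 0.002948 / 0.38 = 0.0005586 m/day.
t = 250 / 0.0005586 = 4.475e+05 days = 1.23e+03 years.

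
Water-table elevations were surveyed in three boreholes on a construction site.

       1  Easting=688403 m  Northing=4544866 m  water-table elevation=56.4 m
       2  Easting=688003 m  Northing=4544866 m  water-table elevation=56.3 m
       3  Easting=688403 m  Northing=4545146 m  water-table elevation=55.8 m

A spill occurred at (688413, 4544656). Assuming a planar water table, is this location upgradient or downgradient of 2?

∂h/∂x = (56.3 − 56.4) / (688003 − 688403) = +0.0002500
∂h/∂y = (55.8 − 56.4) / (4545146 − 4544866) = -0.002143
Head at (688413, 4544656) = 56.4 + (+0.0002500)·(10) + (-0.002143)·(-210) = 56.85 m.
That is higher than the 56.3 m at 2, so the point is upgradient.

upgradient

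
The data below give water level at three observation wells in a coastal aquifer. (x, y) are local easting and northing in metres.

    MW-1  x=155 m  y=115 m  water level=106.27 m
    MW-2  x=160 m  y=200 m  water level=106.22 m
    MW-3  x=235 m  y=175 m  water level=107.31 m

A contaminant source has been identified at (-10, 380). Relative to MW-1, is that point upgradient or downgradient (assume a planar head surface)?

downgradient

Differences from MW-1: to MW-2 (Δx, Δy, Δh) = (5, 85, -0.05); to MW-3 = (80, 60, +1.04).
Solve a·Δx + b·Δy = Δh: det = 5·60 − 80·85 = -6500.
∂h/∂x = [(-0.05)·60 − (+1.04)·85] / -6500 = +0.01406
∂h/∂y = [5·(+1.04) − 80·(-0.05)] / -6500 = -0.001415
Head at (-10, 380) = 106.27 + (+0.01406)·(-165) + (-0.001415)·(265) = 103.57 m.
That is lower than the 106.27 m at MW-1, so the point is downgradient.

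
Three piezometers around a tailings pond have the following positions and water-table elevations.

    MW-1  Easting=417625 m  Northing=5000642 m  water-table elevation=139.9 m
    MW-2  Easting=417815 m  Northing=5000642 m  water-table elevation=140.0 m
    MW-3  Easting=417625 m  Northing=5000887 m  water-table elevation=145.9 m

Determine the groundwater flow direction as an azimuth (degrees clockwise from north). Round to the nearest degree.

∂h/∂x = (140.0 − 139.9) / (417815 − 417625) = +0.0005263
∂h/∂y = (145.9 − 139.9) / (5000887 − 5000642) = +0.02449
Flow direction (−∇h) has components (-0.0005263 E, -0.02449 N).
Azimuth = atan2(E, N) = atan2(-0.0005263, -0.02449) = 181.2° ≈ 181°.

181°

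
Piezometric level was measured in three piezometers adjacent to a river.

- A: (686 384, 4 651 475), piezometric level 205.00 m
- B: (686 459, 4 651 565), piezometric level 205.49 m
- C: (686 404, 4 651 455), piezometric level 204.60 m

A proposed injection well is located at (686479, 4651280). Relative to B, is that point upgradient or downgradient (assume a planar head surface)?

downgradient

Three-point gradient (reference A): Δ to B = (75, 90, +0.49), Δ to C = (20, -20, -0.40).
∂h/∂x = -0.007939, ∂h/∂y = +0.01206 (det = -3300).
Head at (686479, 4651280) = 205.00 + (-0.007939)·(95) + (+0.01206)·(-195) = 201.89 m.
That is lower than the 205.49 m at B, so the point is downgradient.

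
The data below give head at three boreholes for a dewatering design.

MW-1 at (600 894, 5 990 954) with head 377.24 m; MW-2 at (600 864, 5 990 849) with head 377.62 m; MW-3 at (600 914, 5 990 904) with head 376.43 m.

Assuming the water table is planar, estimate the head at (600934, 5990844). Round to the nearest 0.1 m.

Taking MW-1 as reference: MW-2−MW-1 = (-30, -105, +0.38); MW-3−MW-1 = (20, -50, -0.81).
Solve a·Δx + b·Δy = Δh: det = (-30)·(-50) − 20·(-105) = 3600.
∂h/∂x = [(+0.38)·(-50) − (-0.81)·(-105)] / 3600 = -0.02890
∂h/∂y = [(-30)·(-0.81) − 20·(+0.38)] / 3600 = +0.004639
h(600934, 5990844) = 377.24 + (-0.02890)·(40) + (+0.004639)·(-110) = 377.24 -1.156 -0.510 = 375.574 m.

375.6 m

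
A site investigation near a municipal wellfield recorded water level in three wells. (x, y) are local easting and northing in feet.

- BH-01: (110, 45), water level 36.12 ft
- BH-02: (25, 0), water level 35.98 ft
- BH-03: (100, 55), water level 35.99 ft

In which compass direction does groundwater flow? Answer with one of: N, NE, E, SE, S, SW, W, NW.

With h = a·x + b·y + c and BH-01 as origin, the differences give:
  (-85)·a + (-45)·b = -0.14
  (-10)·a + 10·b = -0.13
Eliminate b (×10 and ×(-45), subtract): -1300·a = -7.250 → a = ∂h/∂x = +0.005577
Back-substitute: b = ∂h/∂y = -0.007423.
Flow = −∇h = (-0.005577 east, +0.007423 north), which points northwest.

NW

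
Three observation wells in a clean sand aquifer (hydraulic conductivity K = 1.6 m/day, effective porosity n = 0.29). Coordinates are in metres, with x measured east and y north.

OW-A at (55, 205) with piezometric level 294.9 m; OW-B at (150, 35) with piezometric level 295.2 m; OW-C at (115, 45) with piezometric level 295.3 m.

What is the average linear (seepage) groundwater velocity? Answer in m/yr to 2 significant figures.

Three-point gradient (reference OW-A): Δ to OW-B = (95, -170, +0.3), Δ to OW-C = (60, -160, +0.4).
∂h/∂x = -0.004000, ∂h/∂y = -0.004000 (det = -5000).
|∇h| = √(-0.004000² + -0.004000²) = 0.005657
Seepage velocity v = K·i/n = 1.6 × 0.005657 / 0.29 = 0.03121 m/day = 11.4 m/yr.

11 m/yr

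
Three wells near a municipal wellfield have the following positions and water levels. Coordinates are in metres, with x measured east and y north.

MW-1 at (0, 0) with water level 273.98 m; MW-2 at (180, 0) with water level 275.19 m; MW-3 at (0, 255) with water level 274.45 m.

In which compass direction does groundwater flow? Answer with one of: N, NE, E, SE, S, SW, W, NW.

∂h/∂x = (275.19 − 273.98) / (180 − 0) = +0.006722
∂h/∂y = (274.45 − 273.98) / (255 − 0) = +0.001843
Flow = −∇h = (-0.006722 east, -0.001843 north), which points west.

W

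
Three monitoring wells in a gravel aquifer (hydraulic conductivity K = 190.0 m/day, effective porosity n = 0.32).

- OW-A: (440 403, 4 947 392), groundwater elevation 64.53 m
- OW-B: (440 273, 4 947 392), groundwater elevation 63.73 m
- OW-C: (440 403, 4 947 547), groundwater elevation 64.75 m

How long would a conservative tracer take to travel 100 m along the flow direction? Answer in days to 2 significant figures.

27 days

∂h/∂x = (63.73 − 64.53) / (440273 − 440403) = +0.006154
∂h/∂y = (64.75 − 64.53) / (4947547 − 4947392) = +0.001419
|∇h| = √(0.006154² + 0.001419²) = 0.006315
Seepage velocity v = K·i/n = 190.0 × 0.006315 / 0.32 = 3.75 m/day.
t = 100 / 3.75 = 26.67 days.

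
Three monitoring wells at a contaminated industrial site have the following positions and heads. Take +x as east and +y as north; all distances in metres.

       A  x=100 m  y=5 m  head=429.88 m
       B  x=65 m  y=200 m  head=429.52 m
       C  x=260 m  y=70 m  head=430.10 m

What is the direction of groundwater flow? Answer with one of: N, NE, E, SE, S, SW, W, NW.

Differences from A: to B (Δx, Δy, Δh) = (-35, 195, -0.36); to C = (160, 65, +0.22).
Solve a·Δx + b·Δy = Δh: det = (-35)·65 − 160·195 = -33475.
∂h/∂x = [(-0.36)·65 − (+0.22)·195] / -33475 = +0.001981
∂h/∂y = [(-35)·(+0.22) − 160·(-0.36)] / -33475 = -0.001491
Flow = −∇h = (-0.001981 east, +0.001491 north), which points northwest.

NW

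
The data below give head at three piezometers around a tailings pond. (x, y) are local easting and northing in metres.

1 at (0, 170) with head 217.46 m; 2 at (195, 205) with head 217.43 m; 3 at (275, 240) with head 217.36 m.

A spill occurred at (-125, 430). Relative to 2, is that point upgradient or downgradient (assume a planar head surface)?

downgradient

With h = a·x + b·y + c and 1 as origin, the differences give:
  195·a + 35·b = -0.03
  275·a + 70·b = -0.10
Eliminate b (×70 and ×35, subtract): 4025·a = 1.400 → a = ∂h/∂x = +0.0003478
Back-substitute: b = ∂h/∂y = -0.002795.
Head at (-125, 430) = 217.46 + (+0.0003478)·(-125) + (-0.002795)·(260) = 216.69 m.
That is lower than the 217.43 m at 2, so the point is downgradient.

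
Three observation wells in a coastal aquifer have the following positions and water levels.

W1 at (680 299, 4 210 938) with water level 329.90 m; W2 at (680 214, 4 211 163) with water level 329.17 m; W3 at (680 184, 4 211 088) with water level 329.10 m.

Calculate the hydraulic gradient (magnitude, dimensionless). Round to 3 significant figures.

Differences from W1: to W2 (Δx, Δy, Δh) = (-85, 225, -0.73); to W3 = (-115, 150, -0.80).
Determinant of the coordinate differences = (-85)·150 − (-115)·225 = 13125.
∂h/∂x = [(-0.73)·150 − (-0.80)·225] / 13125 = +0.005371
∂h/∂y = [(-85)·(-0.80) − (-115)·(-0.73)] / 13125 = -0.001215
|∇h| = √(0.005371² + -0.001215²) = 0.005507

0.00551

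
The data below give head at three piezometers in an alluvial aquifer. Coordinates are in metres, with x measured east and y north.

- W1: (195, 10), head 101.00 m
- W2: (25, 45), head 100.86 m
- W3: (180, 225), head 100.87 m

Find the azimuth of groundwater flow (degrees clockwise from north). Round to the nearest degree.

308°

With h = a·x + b·y + c and W1 as origin, the differences give:
  (-170)·a + 35·b = -0.14
  (-15)·a + 215·b = -0.13
Eliminate b (×215 and ×35, subtract): -36025·a = -25.550 → a = ∂h/∂x = +0.0007092
Back-substitute: b = ∂h/∂y = -0.0005552.
Flow direction (−∇h) has components (-0.0007092 E, +0.0005552 N).
Azimuth = atan2(E, N) = atan2(-0.0007092, +0.0005552) = 308.1° ≈ 308°.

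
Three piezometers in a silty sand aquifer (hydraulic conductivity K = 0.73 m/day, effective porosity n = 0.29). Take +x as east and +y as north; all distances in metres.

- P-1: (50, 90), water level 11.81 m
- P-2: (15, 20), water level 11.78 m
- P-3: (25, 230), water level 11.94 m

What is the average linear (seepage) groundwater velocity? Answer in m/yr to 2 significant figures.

1.00 m/yr

Differences from P-1: to P-2 (Δx, Δy, Δh) = (-35, -70, -0.03); to P-3 = (-25, 140, +0.13).
Solve a·Δx + b·Δy = Δh: det = (-35)·140 − (-25)·(-70) = -6650.
∂h/∂x = [(-0.03)·140 − (+0.13)·(-70)] / -6650 = -0.0007368
∂h/∂y = [(-35)·(+0.13) − (-25)·(-0.03)] / -6650 = +0.0007970
|∇h| = √(-0.0007368² + 0.0007970²) = 0.001085
Seepage velocity v = K·i/n = 0.73 × 0.001085 / 0.29 = 0.002731 m/day = 0.9975 m/yr.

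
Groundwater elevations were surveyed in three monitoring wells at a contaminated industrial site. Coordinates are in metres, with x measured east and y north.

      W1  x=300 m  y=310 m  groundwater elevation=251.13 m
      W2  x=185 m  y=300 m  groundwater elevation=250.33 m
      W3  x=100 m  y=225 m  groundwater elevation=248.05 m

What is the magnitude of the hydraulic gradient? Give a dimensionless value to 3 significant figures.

0.0254

Taking W1 as reference: W2−W1 = (-115, -10, -0.80); W3−W1 = (-200, -85, -3.08).
Solve a·Δx + b·Δy = Δh: det = (-115)·(-85) − (-200)·(-10) = 7775.
∂h/∂x = [(-0.80)·(-85) − (-3.08)·(-10)] / 7775 = +0.004785
∂h/∂y = [(-115)·(-3.08) − (-200)·(-0.80)] / 7775 = +0.02498
|∇h| = √(0.004785² + 0.02498²) = 0.02543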